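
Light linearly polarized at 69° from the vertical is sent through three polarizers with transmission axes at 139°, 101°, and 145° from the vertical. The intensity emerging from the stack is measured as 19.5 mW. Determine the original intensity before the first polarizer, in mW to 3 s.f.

I₁ = I₀ cos²(139° − 69°) = I₀ cos²(70°) = 0.117 I₀.
I₂ = I₁ cos²(101° − 139°) = 0.117 I₀ · cos²(38°) = 0.07264 I₀.
I₃ = I₂ cos²(145° − 101°) = 0.07264 I₀ · cos²(44°) = 0.03759 I₀.
So 19.5 mW = 0.03759 I₀, giving I₀ = 19.5/0.03759 = 518.8 mW.

I₀ ≈ 519 mW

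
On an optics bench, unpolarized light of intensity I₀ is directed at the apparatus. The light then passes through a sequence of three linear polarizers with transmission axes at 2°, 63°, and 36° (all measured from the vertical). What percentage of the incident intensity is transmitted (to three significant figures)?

≈ 9.33%

Unpolarized light through the first polarizer → I₁ = ½ I₀, now polarized at 2°.
I₂ = I₁ cos²(63° − 2°) = 0.5 I₀ · cos²(61°) = 0.1175 I₀.
I₃ = I₂ cos²(36° − 63°) = 0.1175 I₀ · cos²(27°) = 0.0933 I₀.
That is 9.33% of the incident intensity.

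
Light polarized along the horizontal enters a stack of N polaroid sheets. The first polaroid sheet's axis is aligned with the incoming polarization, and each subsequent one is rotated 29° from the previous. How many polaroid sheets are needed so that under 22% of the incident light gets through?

First polarizer is aligned with the polarization: full transmission.
Each further stage multiplies by cos²(29°) = 0.765.
After N polarizers: T = 0.765^(N−1). Require T < 0.22 ⇒ N−1 > ln(0.22)/ln(0.765) = 5.65, so N−1 ≥ 6 and N = 7.
Check: N=7 gives T = 0.2004 < 0.22; N=6 gives T = 0.2619.

N = 7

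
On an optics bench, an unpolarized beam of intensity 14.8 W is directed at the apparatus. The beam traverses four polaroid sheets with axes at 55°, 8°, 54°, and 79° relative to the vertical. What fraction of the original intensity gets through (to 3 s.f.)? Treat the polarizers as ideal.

Unpolarized light through the first polarizer → I₁ = 14.8 W/2 = 7.4 W, polarized at 55°.
I₂ = I₁ · cos²(47°) = 7.4 · 0.4651 = 3.442 W.
I₃ = I₂ · cos²(46°) = 3.442 · 0.4826 = 1.661 W.
I₄ = I₃ · cos²(25°) = 1.661 · 0.8214 = 1.364 W.
Transmitted fraction = 0.09218.

I/I₀ ≈ 0.0922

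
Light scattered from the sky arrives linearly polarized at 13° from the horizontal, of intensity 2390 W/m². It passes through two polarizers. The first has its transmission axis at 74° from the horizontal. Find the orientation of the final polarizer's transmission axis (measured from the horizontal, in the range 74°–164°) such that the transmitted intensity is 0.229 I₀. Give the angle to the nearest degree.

I₁ = I₀ cos²(74° − 13°) = I₀ cos²(61°) = 0.235 I₀.
Need I₂/I₀ = 0.229, so cos²(θ − 74°) = 0.229 / 0.235 = 0.9743.
θ − 74° = arccos(√0.9743) = 9.2°, giving θ ≈ 74 + 9.2 = 83.2°.

θ ≈ 83°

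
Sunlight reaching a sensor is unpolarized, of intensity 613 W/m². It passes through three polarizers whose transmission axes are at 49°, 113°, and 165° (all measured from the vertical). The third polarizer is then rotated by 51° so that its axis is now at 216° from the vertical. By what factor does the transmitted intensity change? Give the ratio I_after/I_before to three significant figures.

Before rotation:
Unpolarized light through the first polarizer → I₁ = ½ I₀, now polarized at 49°.
I₂ = I₁ cos²(113° − 49°) = 0.5 I₀ · cos²(64°) = 0.09608 I₀.
I₃ = I₂ cos²(165° − 113°) = 0.09608 I₀ · cos²(52°) = 0.03642 I₀.
After rotation:
Unpolarized light through the first polarizer → I₁ = ½ I₀, now polarized at 49°.
I₂ = I₁ cos²(113° − 49°) = 0.5 I₀ · cos²(64°) = 0.09608 I₀.
Angle between axes 2 and 3: 77°. I₃ = 0.09608 I₀ · cos²(77°) = 0.004862 I₀.
Ratio = 0.004862 / 0.03642 = 0.1335.

I_new/I_old ≈ 0.134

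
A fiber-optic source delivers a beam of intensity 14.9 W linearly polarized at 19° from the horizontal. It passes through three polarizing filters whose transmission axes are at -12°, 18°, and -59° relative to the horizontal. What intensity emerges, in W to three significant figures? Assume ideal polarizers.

By Malus's law, I₁ = 14.9 W · cos²(31°) = 10.95 W.
I₂ = I₁ · cos²(30°) = 10.95 · 0.75 = 8.211 W.
I₃ = I₂ · cos²(77°) = 8.211 · 0.0506 = 0.4155 W.

I ≈ 0.415 W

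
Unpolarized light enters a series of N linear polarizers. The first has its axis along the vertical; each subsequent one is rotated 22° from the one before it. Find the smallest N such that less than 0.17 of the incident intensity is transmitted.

N = 9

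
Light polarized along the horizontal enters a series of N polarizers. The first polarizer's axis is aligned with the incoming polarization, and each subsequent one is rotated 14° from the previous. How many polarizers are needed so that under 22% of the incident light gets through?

N = 27

First polarizer is aligned with the polarization: full transmission.
Each further stage multiplies by cos²(14°) = 0.9415.
After N polarizers: T = 0.9415^(N−1). Require T < 0.22 ⇒ N−1 > ln(0.22)/ln(0.9415) = 25.11, so N−1 ≥ 26 and N = 27.
Check: N=27 gives T = 0.2085 < 0.22; N=26 gives T = 0.2214.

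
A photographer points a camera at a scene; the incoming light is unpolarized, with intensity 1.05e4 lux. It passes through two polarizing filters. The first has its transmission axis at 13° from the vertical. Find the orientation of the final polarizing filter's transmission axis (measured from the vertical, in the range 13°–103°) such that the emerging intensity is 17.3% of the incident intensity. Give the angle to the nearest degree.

Unpolarized light through the first polarizer → I₁ = ½ I₀, now polarized at 13°.
Need I₂/I₀ = 0.173, so cos²(θ − 13°) = 0.173 / 0.5 = 0.346.
θ − 13° = arccos(√0.346) = 54.0°, giving θ ≈ 13 + 54.0 = 67.0°.

θ ≈ 67°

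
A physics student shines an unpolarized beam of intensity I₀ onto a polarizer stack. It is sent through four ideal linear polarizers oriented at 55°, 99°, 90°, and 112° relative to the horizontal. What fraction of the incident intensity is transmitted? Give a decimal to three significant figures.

≈ 0.217 I₀

Unpolarized light through the first polarizer → I₁ = ½ I₀, now polarized at 55°.
I₂ = I₁ cos²(99° − 55°) = 0.5 I₀ · cos²(44°) = 0.2587 I₀.
I₃ = I₂ cos²(90° − 99°) = 0.2587 I₀ · cos²(9°) = 0.2524 I₀.
I₄ = I₃ cos²(112° − 90°) = 0.2524 I₀ · cos²(22°) = 0.217 I₀.
Transmitted fraction = 0.217.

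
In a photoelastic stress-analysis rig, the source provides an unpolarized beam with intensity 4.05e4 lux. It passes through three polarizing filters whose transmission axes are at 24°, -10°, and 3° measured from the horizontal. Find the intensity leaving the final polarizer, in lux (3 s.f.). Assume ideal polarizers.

Unpolarized light through the first polarizer → I₁ = 4.05e4 lux/2 = 2.025e+04 lux, polarized at 24°.
I₂ = I₁ · cos²(34°) = 2.025e+04 · 0.6873 = 1.392e+04 lux.
I₃ = I₂ · cos²(13°) = 1.392e+04 · 0.9494 = 1.321e+04 lux.

I ≈ 1.32e4 lux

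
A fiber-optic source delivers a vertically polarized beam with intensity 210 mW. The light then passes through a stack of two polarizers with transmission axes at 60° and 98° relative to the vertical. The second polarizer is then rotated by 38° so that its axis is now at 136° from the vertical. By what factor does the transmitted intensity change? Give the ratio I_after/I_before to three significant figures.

Before rotation:
I₁ = I₀ cos²(60° − 0°) = I₀ cos²(60°) = 0.25 I₀.
I₂ = I₁ cos²(98° − 60°) = 0.25 I₀ · cos²(38°) = 0.1552 I₀.
After rotation:
I₁ = I₀ cos²(60° − 0°) = I₀ cos²(60°) = 0.25 I₀.
I₂ = I₁ cos²(136° − 60°) = 0.25 I₀ · cos²(76°) = 0.01463 I₀.
Ratio = 0.01463 / 0.1552 = 0.09425.

I_new/I_old ≈ 0.0943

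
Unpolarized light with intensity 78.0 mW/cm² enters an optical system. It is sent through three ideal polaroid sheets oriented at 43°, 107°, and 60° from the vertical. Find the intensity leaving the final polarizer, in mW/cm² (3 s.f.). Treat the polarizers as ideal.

Unpolarized light through the first polarizer → I₁ = 78.0 mW/cm²/2 = 39 mW/cm², polarized at 43°.
I₂ = I₁ · cos²(64°) = 39 · 0.1922 = 7.495 mW/cm².
I₃ = I₂ · cos²(47°) = 7.495 · 0.4651 = 3.486 mW/cm².

I ≈ 3.49 mW/cm²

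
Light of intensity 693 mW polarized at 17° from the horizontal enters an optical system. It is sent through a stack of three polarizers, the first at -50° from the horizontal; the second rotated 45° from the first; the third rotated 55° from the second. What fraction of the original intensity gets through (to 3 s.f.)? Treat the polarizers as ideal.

I/I₀ ≈ 0.0251

I₁ = 693 mW · cos²(67°) = 105.8 mW.
I₂ = I₁ · cos²(45°) = 105.8 · 0.5 = 52.9 mW.
I₃ = I₂ · cos²(55°) = 52.9 · 0.329 = 17.4 mW.
Transmitted fraction = 0.02511.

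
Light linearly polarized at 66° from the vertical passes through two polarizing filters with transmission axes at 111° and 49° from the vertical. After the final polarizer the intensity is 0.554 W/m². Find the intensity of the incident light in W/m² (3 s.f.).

I₁ = I₀ cos²(111° − 66°) = I₀ cos²(45°) = 0.5 I₀.
I₂ = I₁ cos²(49° − 111°) = 0.5 I₀ · cos²(62°) = 0.1102 I₀.
So 0.554 W/m² = 0.1102 I₀, giving I₀ = 0.554/0.1102 = 5.027 W/m².

I₀ ≈ 5.03 W/m²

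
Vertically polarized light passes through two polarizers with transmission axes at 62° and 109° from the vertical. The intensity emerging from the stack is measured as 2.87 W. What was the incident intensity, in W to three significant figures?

I₀ ≈ 28.0 W

By Malus's law, I₁ = I₀ cos²(62° − 0°) = I₀ cos²(62°) = 0.2204 I₀.
I₂ = I₁ cos²(109° − 62°) = 0.2204 I₀ · cos²(47°) = 0.1025 I₀.
So 2.87 W = 0.1025 I₀, giving I₀ = 2.87/0.1025 = 28 W.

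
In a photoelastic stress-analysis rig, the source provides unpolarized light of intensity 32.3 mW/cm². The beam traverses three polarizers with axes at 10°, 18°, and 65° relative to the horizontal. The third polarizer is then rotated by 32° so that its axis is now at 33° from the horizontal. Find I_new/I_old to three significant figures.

Before rotation:
Unpolarized light through the first polarizer → I₁ = ½ I₀, now polarized at 10°.
I₂ = I₁ cos²(18° − 10°) = 0.5 I₀ · cos²(8°) = 0.4903 I₀.
I₃ = I₂ cos²(65° − 18°) = 0.4903 I₀ · cos²(47°) = 0.2281 I₀.
After rotation:
Unpolarized light through the first polarizer → I₁ = ½ I₀, now polarized at 10°.
I₂ = I₁ cos²(18° − 10°) = 0.5 I₀ · cos²(8°) = 0.4903 I₀.
I₃ = I₂ cos²(33° − 18°) = 0.4903 I₀ · cos²(15°) = 0.4575 I₀.
Ratio = 0.4575 / 0.2281 = 2.006.

I_new/I_old ≈ 2.01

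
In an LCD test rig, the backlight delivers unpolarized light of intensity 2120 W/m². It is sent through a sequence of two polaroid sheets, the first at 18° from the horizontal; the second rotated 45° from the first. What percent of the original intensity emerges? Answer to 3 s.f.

Unpolarized light through the first polarizer → I₁ = 2120 W/m²/2 = 1060 W/m², polarized at 18°.
I₂ = I₁ · cos²(45°) = 1060 · 0.5 = 530 W/m².
That is 25% of the incident intensity.

≈ 25.0%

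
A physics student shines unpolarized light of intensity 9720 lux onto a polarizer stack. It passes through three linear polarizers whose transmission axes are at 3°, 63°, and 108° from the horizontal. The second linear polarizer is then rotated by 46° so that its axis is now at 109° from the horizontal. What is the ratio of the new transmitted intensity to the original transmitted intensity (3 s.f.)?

Before rotation:
Unpolarized light through the first polarizer → I₁ = ½ I₀, now polarized at 3°.
I₂ = I₁ cos²(63° − 3°) = 0.5 I₀ · cos²(60°) = 0.125 I₀.
I₃ = I₂ cos²(108° − 63°) = 0.125 I₀ · cos²(45°) = 0.0625 I₀.
After rotation:
Unpolarized light through the first polarizer → I₁ = ½ I₀, now polarized at 3°.
Angle between axes 1 and 2: 74°. I₂ = 0.5 I₀ · cos²(74°) = 0.03799 I₀.
I₃ = I₂ cos²(108° − 109°) = 0.03799 I₀ · cos²(1°) = 0.03798 I₀.
Ratio = 0.03798 / 0.0625 = 0.6076.

I_new/I_old ≈ 0.608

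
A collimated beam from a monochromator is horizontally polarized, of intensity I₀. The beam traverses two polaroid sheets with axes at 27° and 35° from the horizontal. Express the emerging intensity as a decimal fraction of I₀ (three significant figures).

≈ 0.779 I₀

I₁ = I₀ cos²(27° − 0°) = I₀ cos²(27°) = 0.7939 I₀.
I₂ = I₁ cos²(35° − 27°) = 0.7939 I₀ · cos²(8°) = 0.7785 I₀.
Transmitted fraction = 0.7785.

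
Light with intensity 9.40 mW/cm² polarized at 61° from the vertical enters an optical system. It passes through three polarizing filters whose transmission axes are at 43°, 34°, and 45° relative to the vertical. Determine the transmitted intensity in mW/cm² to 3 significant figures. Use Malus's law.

By Malus's law, I₁ = 9.40 mW/cm² · cos²(18°) = 8.502 mW/cm².
I₂ = I₁ · cos²(9°) = 8.502 · 0.9755 = 8.294 mW/cm².
I₃ = I₂ · cos²(11°) = 8.294 · 0.9636 = 7.992 mW/cm².

I ≈ 7.99 mW/cm²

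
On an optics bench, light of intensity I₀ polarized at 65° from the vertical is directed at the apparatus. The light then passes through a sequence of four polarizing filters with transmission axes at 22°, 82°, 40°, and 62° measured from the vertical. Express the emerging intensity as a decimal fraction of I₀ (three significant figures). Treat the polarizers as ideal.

I₁ = I₀ cos²(22° − 65°) = I₀ cos²(43°) = 0.5349 I₀.
I₂ = I₁ cos²(82° − 22°) = 0.5349 I₀ · cos²(60°) = 0.1337 I₀.
I₃ = I₂ cos²(40° − 82°) = 0.1337 I₀ · cos²(42°) = 0.07385 I₀.
I₄ = I₃ cos²(62° − 40°) = 0.07385 I₀ · cos²(22°) = 0.06349 I₀.
Transmitted fraction = 0.06349.

≈ 0.0635 I₀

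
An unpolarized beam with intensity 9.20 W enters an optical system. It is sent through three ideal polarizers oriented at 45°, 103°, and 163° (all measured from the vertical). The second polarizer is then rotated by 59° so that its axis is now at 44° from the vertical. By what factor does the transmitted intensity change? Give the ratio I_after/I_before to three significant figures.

I_new/I_old ≈ 3.35

Before rotation:
Unpolarized light through the first polarizer → I₁ = ½ I₀, now polarized at 45°.
I₂ = I₁ cos²(103° − 45°) = 0.5 I₀ · cos²(58°) = 0.1404 I₀.
I₃ = I₂ cos²(163° − 103°) = 0.1404 I₀ · cos²(60°) = 0.0351 I₀.
After rotation:
Unpolarized light through the first polarizer → I₁ = ½ I₀, now polarized at 45°.
I₂ = I₁ cos²(44° − 45°) = 0.5 I₀ · cos²(1°) = 0.4998 I₀.
Angle between axes 2 and 3: 61°. I₃ = 0.4998 I₀ · cos²(61°) = 0.1175 I₀.
Ratio = 0.1175 / 0.0351 = 3.347.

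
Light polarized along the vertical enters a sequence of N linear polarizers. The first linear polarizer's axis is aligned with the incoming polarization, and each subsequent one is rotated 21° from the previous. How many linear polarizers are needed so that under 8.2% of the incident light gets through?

First polarizer is aligned with the polarization: full transmission.
Each further stage multiplies by cos²(21°) = 0.8716.
After N polarizers: T = 0.8716^(N−1). Require T < 0.082 ⇒ N−1 > ln(0.082)/ln(0.8716) = 18.20, so N−1 ≥ 19 and N = 20.
Check: N=20 gives T = 0.07341 < 0.082; N=19 gives T = 0.08423.

N = 20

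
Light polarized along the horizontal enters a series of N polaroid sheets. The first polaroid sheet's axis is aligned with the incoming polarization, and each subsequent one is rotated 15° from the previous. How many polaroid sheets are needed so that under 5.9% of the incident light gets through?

N = 42

First polarizer is aligned with the polarization: full transmission.
Each further stage multiplies by cos²(15°) = 0.933.
After N polarizers: T = 0.933^(N−1). Require T < 0.059 ⇒ N−1 > ln(0.059)/ln(0.933) = 40.82, so N−1 ≥ 41 and N = 42.
Check: N=42 gives T = 0.05826 < 0.059; N=41 gives T = 0.06245.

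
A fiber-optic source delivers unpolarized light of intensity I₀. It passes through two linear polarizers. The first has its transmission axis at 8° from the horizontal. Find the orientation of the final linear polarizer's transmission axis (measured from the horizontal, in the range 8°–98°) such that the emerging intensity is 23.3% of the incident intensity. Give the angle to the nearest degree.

θ ≈ 55°

Unpolarized light through the first polarizer → I₁ = ½ I₀, now polarized at 8°.
Need I₂/I₀ = 0.233, so cos²(θ − 8°) = 0.233 / 0.5 = 0.466.
θ − 8° = arccos(√0.466) = 46.9°, giving θ ≈ 8 + 46.9 = 54.9°.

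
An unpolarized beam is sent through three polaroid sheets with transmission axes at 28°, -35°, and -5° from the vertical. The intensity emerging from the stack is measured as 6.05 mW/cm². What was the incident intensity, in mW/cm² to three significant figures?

I₀ ≈ 78.3 mW/cm²

Unpolarized light through the first polarizer → I₁ = ½ I₀, now polarized at 28°.
I₂ = I₁ cos²(-35° − 28°) = 0.5 I₀ · cos²(63°) = 0.1031 I₀.
I₃ = I₂ cos²(-5° + 35°) = 0.1031 I₀ · cos²(30°) = 0.07729 I₀.
So 6.05 mW/cm² = 0.07729 I₀, giving I₀ = 6.05/0.07729 = 78.28 mW/cm².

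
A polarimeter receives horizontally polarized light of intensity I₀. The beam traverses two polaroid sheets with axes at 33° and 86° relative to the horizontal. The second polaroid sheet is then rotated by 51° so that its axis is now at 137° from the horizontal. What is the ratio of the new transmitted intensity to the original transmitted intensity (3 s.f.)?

I_new/I_old ≈ 0.162

Before rotation:
By Malus's law, I₁ = I₀ cos²(33° − 0°) = I₀ cos²(33°) = 0.7034 I₀.
I₂ = I₁ cos²(86° − 33°) = 0.7034 I₀ · cos²(53°) = 0.2547 I₀.
After rotation:
I₁ = I₀ cos²(33° − 0°) = I₀ cos²(33°) = 0.7034 I₀.
Angle between axes 1 and 2: 76°. I₂ = 0.7034 I₀ · cos²(76°) = 0.04117 I₀.
Ratio = 0.04117 / 0.2547 = 0.1616.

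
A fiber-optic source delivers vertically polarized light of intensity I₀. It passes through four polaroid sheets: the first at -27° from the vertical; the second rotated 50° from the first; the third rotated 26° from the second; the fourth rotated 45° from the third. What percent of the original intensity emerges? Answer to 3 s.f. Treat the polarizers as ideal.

≈ 13.2%

By Malus's law, I₁ = I₀ cos²(-27° − 0°) = I₀ cos²(27°) = 0.7939 I₀.
I₂ = I₁ cos²(50°) = 0.7939 · 0.4132 I₀ = 0.328 I₀.
I₃ = I₂ cos²(26°) = 0.328 · 0.8078 I₀ = 0.265 I₀.
I₄ = I₃ cos²(45°) = 0.265 · 0.5 I₀ = 0.1325 I₀.
That is 13.25% of the incident intensity.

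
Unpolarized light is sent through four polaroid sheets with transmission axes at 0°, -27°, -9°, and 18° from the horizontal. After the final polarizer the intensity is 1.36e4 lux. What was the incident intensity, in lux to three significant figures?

I₀ ≈ 4.77e4 lux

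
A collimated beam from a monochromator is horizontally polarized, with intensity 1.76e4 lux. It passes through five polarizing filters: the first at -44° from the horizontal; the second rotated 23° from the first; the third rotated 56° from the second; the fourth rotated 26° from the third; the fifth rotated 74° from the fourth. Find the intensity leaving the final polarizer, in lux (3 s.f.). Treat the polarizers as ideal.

I₁ = 1.76e4 lux · cos²(44°) = 9107 lux.
I₂ = I₁ · cos²(23°) = 9107 · 0.8473 = 7717 lux.
I₃ = I₂ · cos²(56°) = 7717 · 0.3127 = 2413 lux.
I₄ = I₃ · cos²(26°) = 2413 · 0.8078 = 1949 lux.
I₅ = I₄ · cos²(74°) = 1949 · 0.07598 = 148.1 lux.

I ≈ 148 lux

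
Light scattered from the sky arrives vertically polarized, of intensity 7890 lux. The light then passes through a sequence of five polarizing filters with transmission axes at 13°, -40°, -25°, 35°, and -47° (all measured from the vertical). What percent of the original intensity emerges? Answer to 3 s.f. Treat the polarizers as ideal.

I₁ = 7890 lux · cos²(13°) = 7491 lux.
I₂ = I₁ · cos²(53°) = 7491 · 0.3622 = 2713 lux.
I₃ = I₂ · cos²(15°) = 2713 · 0.933 = 2531 lux.
I₄ = I₃ · cos²(60°) = 2531 · 0.25 = 632.8 lux.
I₅ = I₄ · cos²(82°) = 632.8 · 0.01937 = 12.26 lux.
That is 0.1554% of the incident intensity.

≈ 0.155%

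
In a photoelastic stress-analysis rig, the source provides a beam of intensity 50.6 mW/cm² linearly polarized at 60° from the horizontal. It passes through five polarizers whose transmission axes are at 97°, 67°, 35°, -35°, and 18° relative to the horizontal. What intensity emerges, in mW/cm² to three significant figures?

I ≈ 0.738 mW/cm²

I₁ = 50.6 mW/cm² · cos²(37°) = 32.27 mW/cm².
I₂ = I₁ · cos²(30°) = 32.27 · 0.75 = 24.21 mW/cm².
I₃ = I₂ · cos²(32°) = 24.21 · 0.7192 = 17.41 mW/cm².
I₄ = I₃ · cos²(70°) = 17.41 · 0.117 = 2.036 mW/cm².
I₅ = I₄ · cos²(53°) = 2.036 · 0.3622 = 0.7375 mW/cm².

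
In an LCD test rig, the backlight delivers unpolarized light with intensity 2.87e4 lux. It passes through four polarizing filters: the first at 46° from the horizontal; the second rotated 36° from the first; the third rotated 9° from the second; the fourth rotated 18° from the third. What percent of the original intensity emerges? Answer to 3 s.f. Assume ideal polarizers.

Unpolarized light through the first polarizer → I₁ = 2.87e4 lux/2 = 1.435e+04 lux, polarized at 46°.
I₂ = I₁ · cos²(36°) = 1.435e+04 · 0.6545 = 9392 lux.
I₃ = I₂ · cos²(9°) = 9392 · 0.9755 = 9162 lux.
I₄ = I₃ · cos²(18°) = 9162 · 0.9045 = 8287 lux.
That is 28.88% of the incident intensity.

≈ 28.9%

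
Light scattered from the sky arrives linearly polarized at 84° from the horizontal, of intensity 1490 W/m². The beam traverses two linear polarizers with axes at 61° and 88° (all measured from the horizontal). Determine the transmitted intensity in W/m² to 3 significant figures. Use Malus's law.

By Malus's law, I₁ = 1490 W/m² · cos²(23°) = 1263 W/m².
I₂ = I₁ · cos²(27°) = 1263 · 0.7939 = 1002 W/m².

I ≈ 1000 W/m²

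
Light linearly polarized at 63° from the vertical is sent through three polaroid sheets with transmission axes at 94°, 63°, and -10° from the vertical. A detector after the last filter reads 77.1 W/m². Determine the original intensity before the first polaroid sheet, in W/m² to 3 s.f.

I₁ = I₀ cos²(94° − 63°) = I₀ cos²(31°) = 0.7347 I₀.
I₂ = I₁ cos²(63° − 94°) = 0.7347 I₀ · cos²(31°) = 0.5398 I₀.
I₃ = I₂ cos²(-10° − 63°) = 0.5398 I₀ · cos²(73°) = 0.04615 I₀.
So 77.1 W/m² = 0.04615 I₀, giving I₀ = 77.1/0.04615 = 1671 W/m².

I₀ ≈ 1670 W/m²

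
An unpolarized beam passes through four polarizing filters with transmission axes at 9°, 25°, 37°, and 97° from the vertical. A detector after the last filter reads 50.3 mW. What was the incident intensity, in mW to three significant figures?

I₀ ≈ 455 mW

Unpolarized light through the first polarizer → I₁ = ½ I₀, now polarized at 9°.
I₂ = I₁ cos²(25° − 9°) = 0.5 I₀ · cos²(16°) = 0.462 I₀.
I₃ = I₂ cos²(37° − 25°) = 0.462 I₀ · cos²(12°) = 0.442 I₀.
I₄ = I₃ cos²(97° − 37°) = 0.442 I₀ · cos²(60°) = 0.1105 I₀.
So 50.3 mW = 0.1105 I₀, giving I₀ = 50.3/0.1105 = 455.2 mW.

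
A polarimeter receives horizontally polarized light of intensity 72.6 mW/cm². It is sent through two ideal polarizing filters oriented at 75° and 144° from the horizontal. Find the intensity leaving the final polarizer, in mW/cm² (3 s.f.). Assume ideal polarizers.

I₁ = 72.6 mW/cm² · cos²(75°) = 4.863 mW/cm².
I₂ = I₁ · cos²(69°) = 4.863 · 0.1284 = 0.6246 mW/cm².

I ≈ 0.625 mW/cm²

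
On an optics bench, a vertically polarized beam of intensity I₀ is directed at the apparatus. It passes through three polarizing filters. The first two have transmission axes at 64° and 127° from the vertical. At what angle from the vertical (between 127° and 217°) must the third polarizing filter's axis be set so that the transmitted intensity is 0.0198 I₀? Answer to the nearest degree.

θ ≈ 172°

By Malus's law, I₁ = I₀ cos²(64° − 0°) = I₀ cos²(64°) = 0.1922 I₀.
I₂ = I₁ cos²(127° − 64°) = 0.1922 I₀ · cos²(63°) = 0.03961 I₀.
Need I₃/I₀ = 0.0198, so cos²(θ − 127°) = 0.0198 / 0.03961 = 0.4999.
θ − 127° = arccos(√0.4999) = 45.0°, giving θ ≈ 127 + 45.0 = 172.0°.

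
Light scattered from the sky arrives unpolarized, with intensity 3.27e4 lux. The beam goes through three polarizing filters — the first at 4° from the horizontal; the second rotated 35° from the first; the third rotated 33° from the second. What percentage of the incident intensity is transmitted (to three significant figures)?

≈ 23.6%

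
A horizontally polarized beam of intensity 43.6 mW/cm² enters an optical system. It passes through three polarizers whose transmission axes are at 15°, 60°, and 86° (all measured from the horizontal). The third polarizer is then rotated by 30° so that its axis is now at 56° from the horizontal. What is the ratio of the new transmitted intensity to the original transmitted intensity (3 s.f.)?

I_new/I_old ≈ 1.23

Before rotation:
By Malus's law, I₁ = I₀ cos²(15° − 0°) = I₀ cos²(15°) = 0.933 I₀.
I₂ = I₁ cos²(60° − 15°) = 0.933 I₀ · cos²(45°) = 0.4665 I₀.
I₃ = I₂ cos²(86° − 60°) = 0.4665 I₀ · cos²(26°) = 0.3769 I₀.
After rotation:
I₁ = I₀ cos²(15° − 0°) = I₀ cos²(15°) = 0.933 I₀.
I₂ = I₁ cos²(60° − 15°) = 0.933 I₀ · cos²(45°) = 0.4665 I₀.
I₃ = I₂ cos²(56° − 60°) = 0.4665 I₀ · cos²(4°) = 0.4642 I₀.
Ratio = 0.4642 / 0.3769 = 1.232.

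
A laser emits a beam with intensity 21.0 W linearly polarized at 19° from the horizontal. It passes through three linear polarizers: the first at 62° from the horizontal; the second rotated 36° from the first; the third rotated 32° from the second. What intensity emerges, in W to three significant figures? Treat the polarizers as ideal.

I ≈ 5.29 W

By Malus's law, I₁ = 21.0 W · cos²(43°) = 11.23 W.
I₂ = I₁ · cos²(36°) = 11.23 · 0.6545 = 7.352 W.
I₃ = I₂ · cos²(32°) = 7.352 · 0.7192 = 5.287 W.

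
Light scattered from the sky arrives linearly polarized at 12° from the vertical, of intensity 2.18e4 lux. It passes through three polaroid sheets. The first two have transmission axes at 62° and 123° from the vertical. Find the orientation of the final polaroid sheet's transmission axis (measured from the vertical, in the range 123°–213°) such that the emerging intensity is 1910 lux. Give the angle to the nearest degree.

θ ≈ 141°

By Malus's law, I₁ = I₀ cos²(62° − 12°) = I₀ cos²(50°) = 0.4132 I₀.
I₂ = I₁ cos²(123° − 62°) = 0.4132 I₀ · cos²(61°) = 0.09711 I₀.
Target fraction: 1910 / 2.18e4 lux = 0.08761 of I₀.
Need I₃/I₀ = 0.08761, so cos²(θ − 123°) = 0.08761 / 0.09711 = 0.9022.
θ − 123° = arccos(√0.9022) = 18.2°, giving θ ≈ 123 + 18.2 = 141.2°.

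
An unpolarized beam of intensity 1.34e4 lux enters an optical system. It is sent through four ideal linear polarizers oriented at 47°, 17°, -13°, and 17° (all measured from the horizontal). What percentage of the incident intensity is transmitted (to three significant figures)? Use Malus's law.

Unpolarized light through the first polarizer → I₁ = 1.34e4 lux/2 = 6700 lux, polarized at 47°.
I₂ = I₁ · cos²(30°) = 6700 · 0.75 = 5025 lux.
I₃ = I₂ · cos²(30°) = 5025 · 0.75 = 3769 lux.
I₄ = I₃ · cos²(30°) = 3769 · 0.75 = 2827 lux.
That is 21.09% of the incident intensity.

≈ 21.1%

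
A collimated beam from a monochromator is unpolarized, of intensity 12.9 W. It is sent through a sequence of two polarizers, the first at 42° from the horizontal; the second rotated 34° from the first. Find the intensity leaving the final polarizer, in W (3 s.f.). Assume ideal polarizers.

Unpolarized light through the first polarizer → I₁ = 12.9 W/2 = 6.45 W, polarized at 42°.
I₂ = I₁ · cos²(34°) = 6.45 · 0.6873 = 4.433 W.

I ≈ 4.43 W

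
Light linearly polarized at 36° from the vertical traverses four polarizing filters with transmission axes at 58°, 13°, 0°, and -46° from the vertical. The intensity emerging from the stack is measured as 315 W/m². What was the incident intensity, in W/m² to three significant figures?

I₀ ≈ 1600 W/m²

I₁ = I₀ cos²(58° − 36°) = I₀ cos²(22°) = 0.8597 I₀.
I₂ = I₁ cos²(13° − 58°) = 0.8597 I₀ · cos²(45°) = 0.4298 I₀.
I₃ = I₂ cos²(0° − 13°) = 0.4298 I₀ · cos²(13°) = 0.4081 I₀.
I₄ = I₃ cos²(-46° − 0°) = 0.4081 I₀ · cos²(46°) = 0.1969 I₀.
So 315 W/m² = 0.1969 I₀, giving I₀ = 315/0.1969 = 1600 W/m².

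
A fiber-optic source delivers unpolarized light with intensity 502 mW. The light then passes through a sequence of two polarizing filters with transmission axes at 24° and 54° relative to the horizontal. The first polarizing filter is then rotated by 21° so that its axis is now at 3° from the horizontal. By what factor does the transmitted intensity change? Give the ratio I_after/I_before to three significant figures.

Before rotation:
Unpolarized light through the first polarizer → I₁ = ½ I₀, now polarized at 24°.
I₂ = I₁ cos²(54° − 24°) = 0.5 I₀ · cos²(30°) = 0.375 I₀.
After rotation:
Unpolarized light through the first polarizer → I₁ = ½ I₀, now polarized at 3°.
I₂ = I₁ cos²(54° − 3°) = 0.5 I₀ · cos²(51°) = 0.198 I₀.
Ratio = 0.198 / 0.375 = 0.5281.

I_new/I_old ≈ 0.528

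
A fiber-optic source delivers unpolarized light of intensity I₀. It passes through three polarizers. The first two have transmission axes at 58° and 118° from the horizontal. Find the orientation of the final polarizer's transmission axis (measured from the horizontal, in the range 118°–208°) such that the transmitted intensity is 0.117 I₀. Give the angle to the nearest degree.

θ ≈ 133°

Unpolarized light through the first polarizer → I₁ = ½ I₀, now polarized at 58°.
I₂ = I₁ cos²(118° − 58°) = 0.5 I₀ · cos²(60°) = 0.125 I₀.
Need I₃/I₀ = 0.117, so cos²(θ − 118°) = 0.117 / 0.125 = 0.936.
θ − 118° = arccos(√0.936) = 14.7°, giving θ ≈ 118 + 14.7 = 132.7°.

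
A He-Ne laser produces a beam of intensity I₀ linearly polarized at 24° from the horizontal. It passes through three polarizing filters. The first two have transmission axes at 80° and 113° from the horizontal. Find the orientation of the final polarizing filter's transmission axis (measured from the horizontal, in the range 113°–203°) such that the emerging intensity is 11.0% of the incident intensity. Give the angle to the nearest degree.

θ ≈ 158°

By Malus's law, I₁ = I₀ cos²(80° − 24°) = I₀ cos²(56°) = 0.3127 I₀.
I₂ = I₁ cos²(113° − 80°) = 0.3127 I₀ · cos²(33°) = 0.2199 I₀.
Need I₃/I₀ = 0.11, so cos²(θ − 113°) = 0.11 / 0.2199 = 0.5001.
θ − 113° = arccos(√0.5001) = 45.0°, giving θ ≈ 113 + 45.0 = 158.0°.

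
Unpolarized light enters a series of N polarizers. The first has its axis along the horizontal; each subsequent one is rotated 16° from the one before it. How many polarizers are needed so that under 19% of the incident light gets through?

N = 14

First polarizer halves the unpolarized light: factor 1/2.
Each further stage multiplies by cos²(16°) = 0.924.
After N polarizers: T = 0.5·0.924^(N−1). Require T < 0.19 ⇒ N−1 > ln(0.19/0.5)/ln(0.924) = 12.25, so N−1 ≥ 13 and N = 14.
Check: N=14 gives T = 0.179 < 0.19; N=13 gives T = 0.1937.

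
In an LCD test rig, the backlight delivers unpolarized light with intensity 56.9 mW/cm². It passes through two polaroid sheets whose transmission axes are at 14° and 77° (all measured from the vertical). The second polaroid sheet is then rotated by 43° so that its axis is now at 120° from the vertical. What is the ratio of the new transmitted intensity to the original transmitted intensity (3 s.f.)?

I_new/I_old ≈ 0.369

Before rotation:
Unpolarized light through the first polarizer → I₁ = ½ I₀, now polarized at 14°.
I₂ = I₁ cos²(77° − 14°) = 0.5 I₀ · cos²(63°) = 0.1031 I₀.
After rotation:
Unpolarized light through the first polarizer → I₁ = ½ I₀, now polarized at 14°.
Angle between axes 1 and 2: 74°. I₂ = 0.5 I₀ · cos²(74°) = 0.03799 I₀.
Ratio = 0.03799 / 0.1031 = 0.3686.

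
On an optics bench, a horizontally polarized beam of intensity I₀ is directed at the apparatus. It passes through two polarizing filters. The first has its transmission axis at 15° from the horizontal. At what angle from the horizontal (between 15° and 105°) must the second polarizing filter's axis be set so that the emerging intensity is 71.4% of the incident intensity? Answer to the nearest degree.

I₁ = I₀ cos²(15° − 0°) = I₀ cos²(15°) = 0.933 I₀.
Need I₂/I₀ = 0.714, so cos²(θ − 15°) = 0.714 / 0.933 = 0.7653.
θ − 15° = arccos(√0.7653) = 29.0°, giving θ ≈ 15 + 29.0 = 44.0°.

θ ≈ 44°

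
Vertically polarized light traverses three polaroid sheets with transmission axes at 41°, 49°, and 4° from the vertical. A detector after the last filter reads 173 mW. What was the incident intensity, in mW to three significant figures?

I₀ ≈ 619 mW

I₁ = I₀ cos²(41° − 0°) = I₀ cos²(41°) = 0.5696 I₀.
I₂ = I₁ cos²(49° − 41°) = 0.5696 I₀ · cos²(8°) = 0.5586 I₀.
I₃ = I₂ cos²(4° − 49°) = 0.5586 I₀ · cos²(45°) = 0.2793 I₀.
So 173 mW = 0.2793 I₀, giving I₀ = 173/0.2793 = 619.5 mW.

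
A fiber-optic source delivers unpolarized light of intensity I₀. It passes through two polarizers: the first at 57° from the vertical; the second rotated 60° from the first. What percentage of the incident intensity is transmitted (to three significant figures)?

≈ 12.5%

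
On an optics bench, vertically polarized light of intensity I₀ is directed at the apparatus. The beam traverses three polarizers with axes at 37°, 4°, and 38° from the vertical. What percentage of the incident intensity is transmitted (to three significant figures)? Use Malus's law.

By Malus's law, I₁ = I₀ cos²(37° − 0°) = I₀ cos²(37°) = 0.6378 I₀.
I₂ = I₁ cos²(4° − 37°) = 0.6378 I₀ · cos²(33°) = 0.4486 I₀.
I₃ = I₂ cos²(38° − 4°) = 0.4486 I₀ · cos²(34°) = 0.3083 I₀.
That is 30.83% of the incident intensity.

≈ 30.8%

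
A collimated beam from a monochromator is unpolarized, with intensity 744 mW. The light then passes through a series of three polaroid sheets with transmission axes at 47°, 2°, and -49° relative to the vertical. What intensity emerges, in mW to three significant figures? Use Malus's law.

Unpolarized light through the first polarizer → I₁ = 744 mW/2 = 372 mW, polarized at 47°.
I₂ = I₁ · cos²(45°) = 372 · 0.5 = 186 mW.
I₃ = I₂ · cos²(51°) = 186 · 0.396 = 73.66 mW.

I ≈ 73.7 mW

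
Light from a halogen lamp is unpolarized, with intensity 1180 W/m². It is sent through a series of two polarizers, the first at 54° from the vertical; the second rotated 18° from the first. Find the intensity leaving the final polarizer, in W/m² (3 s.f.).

Unpolarized light through the first polarizer → I₁ = 1180 W/m²/2 = 590 W/m², polarized at 54°.
I₂ = I₁ · cos²(18°) = 590 · 0.9045 = 533.7 W/m².

I ≈ 534 W/m²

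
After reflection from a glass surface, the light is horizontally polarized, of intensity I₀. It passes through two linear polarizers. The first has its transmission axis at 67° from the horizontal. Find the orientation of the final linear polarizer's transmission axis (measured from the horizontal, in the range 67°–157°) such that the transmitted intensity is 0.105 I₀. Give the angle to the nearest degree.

θ ≈ 101°

By Malus's law, I₁ = I₀ cos²(67° − 0°) = I₀ cos²(67°) = 0.1527 I₀.
Need I₂/I₀ = 0.105, so cos²(θ − 67°) = 0.105 / 0.1527 = 0.6878.
θ − 67° = arccos(√0.6878) = 34.0°, giving θ ≈ 67 + 34.0 = 101.0°.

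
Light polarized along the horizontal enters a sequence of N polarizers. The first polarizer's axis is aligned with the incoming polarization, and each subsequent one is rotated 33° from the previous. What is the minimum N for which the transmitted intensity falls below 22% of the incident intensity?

First polarizer is aligned with the polarization: full transmission.
Each further stage multiplies by cos²(33°) = 0.7034.
After N polarizers: T = 0.7034^(N−1). Require T < 0.22 ⇒ N−1 > ln(0.22)/ln(0.7034) = 4.30, so N−1 ≥ 5 and N = 6.
Check: N=6 gives T = 0.1722 < 0.22; N=5 gives T = 0.2448.

N = 6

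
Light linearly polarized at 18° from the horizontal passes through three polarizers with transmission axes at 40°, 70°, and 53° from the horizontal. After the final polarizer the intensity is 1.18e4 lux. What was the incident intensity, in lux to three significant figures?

I₀ ≈ 2.00e4 lux

I₁ = I₀ cos²(40° − 18°) = I₀ cos²(22°) = 0.8597 I₀.
I₂ = I₁ cos²(70° − 40°) = 0.8597 I₀ · cos²(30°) = 0.6448 I₀.
I₃ = I₂ cos²(53° − 70°) = 0.6448 I₀ · cos²(17°) = 0.5896 I₀.
So 1.18e4 lux = 0.5896 I₀, giving I₀ = 1.18e4/0.5896 = 2.001e+04 lux.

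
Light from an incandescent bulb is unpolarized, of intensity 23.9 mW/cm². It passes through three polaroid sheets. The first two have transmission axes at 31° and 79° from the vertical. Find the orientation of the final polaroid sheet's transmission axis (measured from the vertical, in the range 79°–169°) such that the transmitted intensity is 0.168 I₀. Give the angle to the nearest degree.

Unpolarized light through the first polarizer → I₁ = ½ I₀, now polarized at 31°.
I₂ = I₁ cos²(79° − 31°) = 0.5 I₀ · cos²(48°) = 0.2239 I₀.
Need I₃/I₀ = 0.168, so cos²(θ − 79°) = 0.168 / 0.2239 = 0.7504.
θ − 79° = arccos(√0.7504) = 30.0°, giving θ ≈ 79 + 30.0 = 109.0°.

θ ≈ 109°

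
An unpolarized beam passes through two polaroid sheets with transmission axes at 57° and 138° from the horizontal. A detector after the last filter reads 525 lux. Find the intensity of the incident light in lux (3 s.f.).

Unpolarized light through the first polarizer → I₁ = ½ I₀, now polarized at 57°.
I₂ = I₁ cos²(138° − 57°) = 0.5 I₀ · cos²(81°) = 0.01224 I₀.
So 525 lux = 0.01224 I₀, giving I₀ = 525/0.01224 = 4.291e+04 lux.

I₀ ≈ 4.29e4 lux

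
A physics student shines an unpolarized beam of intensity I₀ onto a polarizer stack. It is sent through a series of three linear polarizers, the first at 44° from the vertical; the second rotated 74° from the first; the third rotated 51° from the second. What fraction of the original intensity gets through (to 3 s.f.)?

≈ 0.0150 I₀

Unpolarized light through the first polarizer → I₁ = ½ I₀, now polarized at 44°.
I₂ = I₁ cos²(74°) = 0.5 · 0.07598 I₀ = 0.03799 I₀.
I₃ = I₂ cos²(51°) = 0.03799 · 0.396 I₀ = 0.01504 I₀.
Transmitted fraction = 0.01504.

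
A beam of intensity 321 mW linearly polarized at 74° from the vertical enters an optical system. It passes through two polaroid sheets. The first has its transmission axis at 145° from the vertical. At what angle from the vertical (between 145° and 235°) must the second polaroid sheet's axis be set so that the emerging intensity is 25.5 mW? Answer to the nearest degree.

θ ≈ 175°

By Malus's law, I₁ = I₀ cos²(145° − 74°) = I₀ cos²(71°) = 0.106 I₀.
Target fraction: 25.5 / 321 mW = 0.07944 of I₀.
Need I₂/I₀ = 0.07944, so cos²(θ − 145°) = 0.07944 / 0.106 = 0.7495.
θ − 145° = arccos(√0.7495) = 30.0°, giving θ ≈ 145 + 30.0 = 175.0°.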